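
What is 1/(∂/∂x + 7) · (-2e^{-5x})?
- e^{- 5 x}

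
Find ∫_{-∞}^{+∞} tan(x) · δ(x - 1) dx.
\tan{\left(1 \right)}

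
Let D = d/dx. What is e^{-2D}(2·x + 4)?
2 x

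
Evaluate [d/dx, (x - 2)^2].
2 x - 4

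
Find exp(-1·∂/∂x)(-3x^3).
- 3 x^{3} + 9 x^{2} - 9 x + 3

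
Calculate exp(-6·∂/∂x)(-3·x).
18 - 3 x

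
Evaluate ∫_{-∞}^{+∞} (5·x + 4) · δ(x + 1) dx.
-1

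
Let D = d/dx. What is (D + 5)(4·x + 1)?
20 x + 9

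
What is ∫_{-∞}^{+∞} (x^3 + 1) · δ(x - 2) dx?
9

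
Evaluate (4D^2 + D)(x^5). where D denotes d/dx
5 x^{3} \left(x + 16\right)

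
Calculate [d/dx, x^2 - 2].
2 x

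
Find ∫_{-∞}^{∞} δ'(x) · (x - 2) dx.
-1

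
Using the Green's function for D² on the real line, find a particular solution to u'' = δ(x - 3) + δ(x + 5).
\frac{|x - 3|}{2} + \frac{|x + 5|}{2}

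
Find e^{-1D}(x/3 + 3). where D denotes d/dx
\frac{x}{3} + \frac{8}{3}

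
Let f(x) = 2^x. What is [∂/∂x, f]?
2^{x} \log{\left(2 \right)}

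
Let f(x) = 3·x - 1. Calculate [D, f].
3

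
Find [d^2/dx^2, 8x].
16\frac{d}{dx}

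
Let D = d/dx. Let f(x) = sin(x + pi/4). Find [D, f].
\cos{\left(x + \frac{\pi}{4} \right)}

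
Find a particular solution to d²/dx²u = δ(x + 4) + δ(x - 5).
\frac{|x + 4|}{2} + \frac{|x - 5|}{2}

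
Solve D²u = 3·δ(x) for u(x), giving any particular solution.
\frac{3|x|}{2}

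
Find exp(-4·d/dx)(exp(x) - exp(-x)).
- e^{4 - x} + e^{x - 4}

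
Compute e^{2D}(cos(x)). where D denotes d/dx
\cos{\left(x + 2 \right)}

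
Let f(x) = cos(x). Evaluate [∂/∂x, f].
- \sin{\left(x \right)}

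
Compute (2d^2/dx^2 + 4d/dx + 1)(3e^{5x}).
213 e^{5 x}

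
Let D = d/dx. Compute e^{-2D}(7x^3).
7 x^{3} - 42 x^{2} + 84 x - 56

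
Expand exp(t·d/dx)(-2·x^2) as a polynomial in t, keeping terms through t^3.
- 2 t^{2} - 4 t x - 2 x^{2}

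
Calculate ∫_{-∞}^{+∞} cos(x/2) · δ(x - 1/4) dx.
\cos{\left(\frac{1}{8} \right)}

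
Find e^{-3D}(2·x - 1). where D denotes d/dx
2 x - 7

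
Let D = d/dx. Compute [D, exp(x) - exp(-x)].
2 \cosh{\left(x \right)}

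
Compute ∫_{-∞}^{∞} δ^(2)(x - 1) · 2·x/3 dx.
0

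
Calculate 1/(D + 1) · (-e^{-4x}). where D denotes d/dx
\frac{e^{- 4 x}}{3}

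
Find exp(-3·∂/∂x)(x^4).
x^{4} - 12 x^{3} + 54 x^{2} - 108 x + 81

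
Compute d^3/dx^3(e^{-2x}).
- 8 e^{- 2 x}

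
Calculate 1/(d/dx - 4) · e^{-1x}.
- \frac{e^{- x}}{5}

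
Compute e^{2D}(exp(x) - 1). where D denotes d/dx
e^{x + 2} - 1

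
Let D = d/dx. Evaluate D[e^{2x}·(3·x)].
\left(6 x + 3\right) e^{2 x}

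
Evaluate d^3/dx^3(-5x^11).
- 4950 x^{8}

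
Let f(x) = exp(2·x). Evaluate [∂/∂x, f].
2 e^{2 x}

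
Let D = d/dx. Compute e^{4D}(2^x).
2^{x + 4}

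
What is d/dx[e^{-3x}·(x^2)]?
x \left(2 - 3 x\right) e^{- 3 x}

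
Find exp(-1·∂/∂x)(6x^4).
6 x^{4} - 24 x^{3} + 36 x^{2} - 24 x + 6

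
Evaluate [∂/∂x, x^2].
2 x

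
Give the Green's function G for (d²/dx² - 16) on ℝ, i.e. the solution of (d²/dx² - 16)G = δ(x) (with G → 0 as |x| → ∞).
-\frac{e^{-4|x|}}{8}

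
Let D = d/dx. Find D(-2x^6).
- 12 x^{5}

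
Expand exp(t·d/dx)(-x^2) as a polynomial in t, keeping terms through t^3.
- t^{2} - 2 t x - x^{2}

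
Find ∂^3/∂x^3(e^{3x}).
27 e^{3 x}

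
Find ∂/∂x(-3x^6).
- 18 x^{5}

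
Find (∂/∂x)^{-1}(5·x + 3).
\frac{5 x^{2}}{2} + 3 x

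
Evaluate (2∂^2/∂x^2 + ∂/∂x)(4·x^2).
8 x + 16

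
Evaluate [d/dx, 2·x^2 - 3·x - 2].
4 x - 3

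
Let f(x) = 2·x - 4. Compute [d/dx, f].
2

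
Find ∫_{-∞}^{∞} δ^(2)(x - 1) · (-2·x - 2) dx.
0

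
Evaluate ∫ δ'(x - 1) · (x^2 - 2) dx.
-2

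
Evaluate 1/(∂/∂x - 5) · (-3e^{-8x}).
\frac{3 e^{- 8 x}}{13}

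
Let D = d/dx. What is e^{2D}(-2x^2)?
- 2 x^{2} - 8 x - 8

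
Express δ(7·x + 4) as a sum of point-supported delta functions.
\frac{\delta(x + 4/7)}{7}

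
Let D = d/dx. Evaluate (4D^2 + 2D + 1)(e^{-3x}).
31 e^{- 3 x}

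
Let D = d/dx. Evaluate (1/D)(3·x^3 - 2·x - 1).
\frac{3 x^{4}}{4} - x^{2} - x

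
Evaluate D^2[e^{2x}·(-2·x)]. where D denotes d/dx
8 \left(- x - 1\right) e^{2 x}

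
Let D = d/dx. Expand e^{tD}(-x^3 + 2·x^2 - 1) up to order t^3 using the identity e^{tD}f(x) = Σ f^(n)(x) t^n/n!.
- t^{3} - t^{2} \left(3 x - 2\right) - t x \left(3 x - 4\right) - x^{3} + 2 x^{2} - 1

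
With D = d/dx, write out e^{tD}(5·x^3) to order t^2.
5 x \left(3 t^{2} + 3 t x + x^{2}\right)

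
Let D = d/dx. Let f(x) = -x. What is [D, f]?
-1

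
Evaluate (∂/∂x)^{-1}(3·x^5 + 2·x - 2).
\frac{x^{6}}{2} + x^{2} - 2 x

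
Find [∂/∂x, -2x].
-2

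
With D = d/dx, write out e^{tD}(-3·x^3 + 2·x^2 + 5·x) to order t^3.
- 3 t^{3} + t^{2} \left(2 - 9 x\right) + t \left(- 9 x^{2} + 4 x + 5\right) - 3 x^{3} + 2 x^{2} + 5 x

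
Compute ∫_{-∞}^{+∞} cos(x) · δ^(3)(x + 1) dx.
\sin{\left(1 \right)}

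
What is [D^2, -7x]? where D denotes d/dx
-14D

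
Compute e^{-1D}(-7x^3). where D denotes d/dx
- 7 x^{3} + 21 x^{2} - 21 x + 7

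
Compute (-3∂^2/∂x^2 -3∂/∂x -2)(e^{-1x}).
- 2 e^{- x}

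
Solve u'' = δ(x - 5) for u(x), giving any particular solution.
\frac{|x - 5|}{2}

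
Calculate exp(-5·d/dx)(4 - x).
9 - x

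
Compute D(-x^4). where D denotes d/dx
- 4 x^{3}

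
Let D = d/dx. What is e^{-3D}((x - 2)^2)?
x^{2} - 10 x + 25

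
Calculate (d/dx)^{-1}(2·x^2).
\frac{2 x^{3}}{3}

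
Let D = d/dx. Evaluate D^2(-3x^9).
- 216 x^{7}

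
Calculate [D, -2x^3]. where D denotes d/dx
- 6 x^{2}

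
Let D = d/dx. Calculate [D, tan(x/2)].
\frac{1}{\cos{\left(x \right)} + 1}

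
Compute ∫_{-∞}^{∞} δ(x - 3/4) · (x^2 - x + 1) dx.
\frac{13}{16}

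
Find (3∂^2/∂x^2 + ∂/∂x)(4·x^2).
8 x + 24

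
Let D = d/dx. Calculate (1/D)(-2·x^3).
- \frac{x^{4}}{2}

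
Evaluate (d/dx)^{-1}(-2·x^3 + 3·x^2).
- \frac{x^{4}}{2} + x^{3}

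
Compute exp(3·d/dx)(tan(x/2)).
\tan{\left(\frac{x}{2} + \frac{3}{2} \right)}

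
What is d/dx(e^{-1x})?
- e^{- x}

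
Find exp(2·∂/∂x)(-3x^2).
- 3 x^{2} - 12 x - 12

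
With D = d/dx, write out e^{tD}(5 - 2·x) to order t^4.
- 2 t - 2 x + 5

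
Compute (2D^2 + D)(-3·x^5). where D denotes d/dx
15 x^{3} \left(- x - 8\right)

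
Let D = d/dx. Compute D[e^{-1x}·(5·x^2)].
5 x \left(2 - x\right) e^{- x}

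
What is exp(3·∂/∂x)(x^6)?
x^{6} + 18 x^{5} + 135 x^{4} + 540 x^{3} + 1215 x^{2} + 1458 x + 729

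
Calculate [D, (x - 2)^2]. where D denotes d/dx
2 x - 4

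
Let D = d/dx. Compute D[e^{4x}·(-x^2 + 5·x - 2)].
\left(- 4 x^{2} + 18 x - 3\right) e^{4 x}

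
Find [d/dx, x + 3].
1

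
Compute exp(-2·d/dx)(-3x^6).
- 3 x^{6} + 36 x^{5} - 180 x^{4} + 480 x^{3} - 720 x^{2} + 576 x - 192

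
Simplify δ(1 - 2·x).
\frac{\delta(x - 1/2)}{2}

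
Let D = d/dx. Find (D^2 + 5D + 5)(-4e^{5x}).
- 220 e^{5 x}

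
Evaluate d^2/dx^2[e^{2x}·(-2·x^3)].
- 4 x \left(2 x^{2} + 6 x + 3\right) e^{2 x}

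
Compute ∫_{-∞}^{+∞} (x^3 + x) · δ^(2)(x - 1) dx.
6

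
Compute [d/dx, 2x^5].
10 x^{4}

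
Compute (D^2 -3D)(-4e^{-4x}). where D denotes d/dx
- 112 e^{- 4 x}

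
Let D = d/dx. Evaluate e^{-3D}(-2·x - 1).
5 - 2 x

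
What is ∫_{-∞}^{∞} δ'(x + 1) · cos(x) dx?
- \sin{\left(1 \right)}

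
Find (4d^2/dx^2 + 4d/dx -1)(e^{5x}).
119 e^{5 x}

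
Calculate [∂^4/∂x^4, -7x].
-28\frac{d^{3}}{dx^{3}}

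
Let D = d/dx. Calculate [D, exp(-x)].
- e^{- x}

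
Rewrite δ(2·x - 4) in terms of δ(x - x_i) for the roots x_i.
\frac{\delta(x - 2)}{2}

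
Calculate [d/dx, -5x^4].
- 20 x^{3}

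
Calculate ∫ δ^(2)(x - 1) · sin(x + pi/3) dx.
- \sin{\left(1 + \frac{\pi}{3} \right)}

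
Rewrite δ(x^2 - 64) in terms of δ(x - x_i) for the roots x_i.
\frac{\delta(x - 8) + \delta(x + 8)}{16}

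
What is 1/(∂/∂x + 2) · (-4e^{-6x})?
e^{- 6 x}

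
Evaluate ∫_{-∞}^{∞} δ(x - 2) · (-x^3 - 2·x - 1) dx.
-13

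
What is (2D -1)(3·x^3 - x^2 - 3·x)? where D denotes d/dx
- 3 x^{3} + 19 x^{2} - x - 6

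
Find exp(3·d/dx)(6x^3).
6 x^{3} + 54 x^{2} + 162 x + 162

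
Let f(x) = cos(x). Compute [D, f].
- \sin{\left(x \right)}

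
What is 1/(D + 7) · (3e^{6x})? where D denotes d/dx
\frac{3 e^{6 x}}{13}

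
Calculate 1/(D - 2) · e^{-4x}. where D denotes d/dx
- \frac{e^{- 4 x}}{6}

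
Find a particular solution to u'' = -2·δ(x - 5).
-|x - 5|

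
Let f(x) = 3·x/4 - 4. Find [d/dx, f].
\frac{3}{4}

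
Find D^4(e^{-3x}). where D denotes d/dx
81 e^{- 3 x}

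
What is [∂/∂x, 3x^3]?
9 x^{2}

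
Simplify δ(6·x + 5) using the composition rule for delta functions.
\frac{\delta(x + 5/6)}{6}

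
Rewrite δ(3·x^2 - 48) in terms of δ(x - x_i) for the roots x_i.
\frac{\delta(x - 4) + \delta(x + 4)}{24}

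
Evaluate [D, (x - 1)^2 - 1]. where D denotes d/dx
2 x - 2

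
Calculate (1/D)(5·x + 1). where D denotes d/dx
\frac{5 x^{2}}{2} + x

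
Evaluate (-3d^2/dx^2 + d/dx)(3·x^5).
15 x^{3} \left(x - 12\right)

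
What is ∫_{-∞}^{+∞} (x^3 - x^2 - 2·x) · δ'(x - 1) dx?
1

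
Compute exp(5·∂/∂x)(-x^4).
- x^{4} - 20 x^{3} - 150 x^{2} - 500 x - 625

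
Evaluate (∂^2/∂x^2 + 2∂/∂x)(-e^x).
- 3 e^{x}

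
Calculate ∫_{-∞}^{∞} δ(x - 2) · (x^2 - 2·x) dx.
0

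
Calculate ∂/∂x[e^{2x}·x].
\left(2 x + 1\right) e^{2 x}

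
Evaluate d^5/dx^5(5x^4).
0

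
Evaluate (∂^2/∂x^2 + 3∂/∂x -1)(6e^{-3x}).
- 6 e^{- 3 x}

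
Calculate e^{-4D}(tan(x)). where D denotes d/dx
\tan{\left(x - 4 \right)}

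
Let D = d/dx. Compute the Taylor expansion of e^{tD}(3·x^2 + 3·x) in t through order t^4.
3 t^{2} + 3 t \left(2 x + 1\right) + 3 x^{2} + 3 x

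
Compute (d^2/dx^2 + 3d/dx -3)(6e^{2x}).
42 e^{2 x}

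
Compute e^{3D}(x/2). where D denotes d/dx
\frac{x}{2} + \frac{3}{2}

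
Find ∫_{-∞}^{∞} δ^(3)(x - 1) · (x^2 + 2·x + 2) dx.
0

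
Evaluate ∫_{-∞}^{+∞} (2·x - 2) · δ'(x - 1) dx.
-2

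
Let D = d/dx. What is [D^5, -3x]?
-15D^{4}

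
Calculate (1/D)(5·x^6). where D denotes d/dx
\frac{5 x^{7}}{7}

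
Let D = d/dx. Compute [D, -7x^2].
- 14 x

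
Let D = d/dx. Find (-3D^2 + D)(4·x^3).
12 x \left(x - 6\right)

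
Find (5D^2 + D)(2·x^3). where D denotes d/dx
6 x \left(x + 10\right)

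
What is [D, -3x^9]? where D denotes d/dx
- 27 x^{8}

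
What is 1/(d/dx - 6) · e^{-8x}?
- \frac{e^{- 8 x}}{14}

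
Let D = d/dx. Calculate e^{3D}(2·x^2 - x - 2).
2 x^{2} + 11 x + 13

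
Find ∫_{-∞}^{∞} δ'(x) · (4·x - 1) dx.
-4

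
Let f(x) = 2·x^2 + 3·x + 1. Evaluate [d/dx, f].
4 x + 3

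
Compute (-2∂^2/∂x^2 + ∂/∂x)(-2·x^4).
8 x^{2} \left(6 - x\right)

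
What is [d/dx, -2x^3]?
- 6 x^{2}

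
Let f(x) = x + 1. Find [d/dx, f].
1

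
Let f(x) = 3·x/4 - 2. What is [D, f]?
\frac{3}{4}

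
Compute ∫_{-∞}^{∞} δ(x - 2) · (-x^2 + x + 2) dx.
0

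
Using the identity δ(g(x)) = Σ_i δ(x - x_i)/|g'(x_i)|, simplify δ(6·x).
\frac{\delta(x)}{6}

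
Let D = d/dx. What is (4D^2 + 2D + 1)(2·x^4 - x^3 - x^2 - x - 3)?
2 x^{4} + 15 x^{3} + 89 x^{2} - 29 x - 13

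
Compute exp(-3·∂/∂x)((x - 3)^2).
x^{2} - 12 x + 36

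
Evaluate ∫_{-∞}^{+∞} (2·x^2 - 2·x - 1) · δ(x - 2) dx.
3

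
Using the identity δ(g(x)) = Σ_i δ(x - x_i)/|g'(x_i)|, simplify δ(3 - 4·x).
\frac{\delta(x - 3/4)}{4}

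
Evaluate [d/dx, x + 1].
1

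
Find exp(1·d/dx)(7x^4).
7 x^{4} + 28 x^{3} + 42 x^{2} + 28 x + 7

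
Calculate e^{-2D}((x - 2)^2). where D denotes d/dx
x^{2} - 8 x + 16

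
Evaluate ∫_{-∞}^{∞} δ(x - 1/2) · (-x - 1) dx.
- \frac{3}{2}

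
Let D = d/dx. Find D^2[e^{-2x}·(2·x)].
8 \left(x - 1\right) e^{- 2 x}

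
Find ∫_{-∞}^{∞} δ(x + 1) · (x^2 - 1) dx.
0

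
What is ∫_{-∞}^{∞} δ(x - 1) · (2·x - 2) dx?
0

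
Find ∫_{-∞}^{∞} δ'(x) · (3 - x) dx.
1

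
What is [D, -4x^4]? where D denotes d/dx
- 16 x^{3}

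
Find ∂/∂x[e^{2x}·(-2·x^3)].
x^{2} \left(- 4 x - 6\right) e^{2 x}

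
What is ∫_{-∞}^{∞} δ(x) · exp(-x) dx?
1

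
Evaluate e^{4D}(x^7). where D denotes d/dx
x^{7} + 28 x^{6} + 336 x^{5} + 2240 x^{4} + 8960 x^{3} + 21504 x^{2} + 28672 x + 16384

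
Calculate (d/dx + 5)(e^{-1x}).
4 e^{- x}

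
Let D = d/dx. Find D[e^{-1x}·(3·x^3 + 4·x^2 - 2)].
\left(- 3 x^{3} + 5 x^{2} + 8 x + 2\right) e^{- x}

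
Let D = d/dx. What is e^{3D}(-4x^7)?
- 4 x^{7} - 84 x^{6} - 756 x^{5} - 3780 x^{4} - 11340 x^{3} - 20412 x^{2} - 20412 x - 8748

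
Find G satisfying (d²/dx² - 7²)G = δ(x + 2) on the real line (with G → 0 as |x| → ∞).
-\frac{e^{-7|x + 2|}}{14}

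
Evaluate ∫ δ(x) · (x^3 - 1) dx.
-1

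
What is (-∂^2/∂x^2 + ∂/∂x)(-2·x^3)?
6 x \left(2 - x\right)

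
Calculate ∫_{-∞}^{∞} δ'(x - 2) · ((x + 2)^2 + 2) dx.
-8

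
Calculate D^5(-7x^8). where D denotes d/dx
- 47040 x^{3}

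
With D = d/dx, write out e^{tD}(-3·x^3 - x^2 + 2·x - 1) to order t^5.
- 3 t^{3} - t^{2} \left(9 x + 1\right) - t \left(9 x^{2} + 2 x - 2\right) - 3 x^{3} - x^{2} + 2 x - 1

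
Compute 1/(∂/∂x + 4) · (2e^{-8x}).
- \frac{e^{- 8 x}}{2}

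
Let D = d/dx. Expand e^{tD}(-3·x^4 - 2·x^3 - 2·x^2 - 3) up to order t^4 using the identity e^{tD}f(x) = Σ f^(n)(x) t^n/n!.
- 3 t^{4} - 2 t^{3} \left(6 x + 1\right) - 2 t^{2} \left(9 x^{2} + 3 x + 1\right) - 2 t x \left(6 x^{2} + 3 x + 2\right) - 3 x^{4} - 2 x^{3} - 2 x^{2} - 3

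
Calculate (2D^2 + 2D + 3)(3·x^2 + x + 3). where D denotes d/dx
9 x^{2} + 15 x + 23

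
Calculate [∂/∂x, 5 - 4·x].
-4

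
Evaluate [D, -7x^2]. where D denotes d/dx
- 14 x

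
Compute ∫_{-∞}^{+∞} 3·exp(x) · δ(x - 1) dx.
3 e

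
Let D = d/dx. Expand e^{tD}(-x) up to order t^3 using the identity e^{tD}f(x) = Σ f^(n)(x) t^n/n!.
- t - x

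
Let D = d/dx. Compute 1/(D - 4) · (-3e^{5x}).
- 3 e^{5 x}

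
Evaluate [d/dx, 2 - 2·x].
-2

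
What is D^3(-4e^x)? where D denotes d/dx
- 4 e^{x}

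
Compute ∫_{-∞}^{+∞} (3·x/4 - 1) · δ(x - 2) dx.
\frac{1}{2}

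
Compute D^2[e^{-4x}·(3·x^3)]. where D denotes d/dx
6 x \left(8 x^{2} - 12 x + 3\right) e^{- 4 x}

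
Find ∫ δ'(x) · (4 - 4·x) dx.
4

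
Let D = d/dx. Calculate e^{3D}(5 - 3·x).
- 3 x - 4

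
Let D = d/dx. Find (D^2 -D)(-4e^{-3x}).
- 48 e^{- 3 x}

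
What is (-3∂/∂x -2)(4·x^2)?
8 x \left(- x - 3\right)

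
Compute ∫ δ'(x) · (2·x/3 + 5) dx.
- \frac{2}{3}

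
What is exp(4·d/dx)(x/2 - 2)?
\frac{x}{2}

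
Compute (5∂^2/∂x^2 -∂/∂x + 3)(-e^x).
- 7 e^{x}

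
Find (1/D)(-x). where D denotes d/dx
- \frac{x^{2}}{2}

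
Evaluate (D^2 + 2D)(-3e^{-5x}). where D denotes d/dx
- 45 e^{- 5 x}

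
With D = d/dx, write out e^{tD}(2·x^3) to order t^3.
2 t^{3} + 6 t^{2} x + 6 t x^{2} + 2 x^{3}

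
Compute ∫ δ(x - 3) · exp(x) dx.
e^{3}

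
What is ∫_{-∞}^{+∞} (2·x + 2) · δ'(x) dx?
-2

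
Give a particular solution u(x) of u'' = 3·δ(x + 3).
\frac{3|x + 3|}{2}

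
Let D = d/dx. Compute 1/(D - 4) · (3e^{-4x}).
- \frac{3 e^{- 4 x}}{8}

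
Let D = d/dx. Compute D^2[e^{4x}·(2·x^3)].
4 x \left(8 x^{2} + 12 x + 3\right) e^{4 x}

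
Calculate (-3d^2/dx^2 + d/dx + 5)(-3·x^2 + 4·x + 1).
- 15 x^{2} + 14 x + 27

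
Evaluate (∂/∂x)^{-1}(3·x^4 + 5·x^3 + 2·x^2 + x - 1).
\frac{3 x^{5}}{5} + \frac{5 x^{4}}{4} + \frac{2 x^{3}}{3} + \frac{x^{2}}{2} - x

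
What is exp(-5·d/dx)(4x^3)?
4 x^{3} - 60 x^{2} + 300 x - 500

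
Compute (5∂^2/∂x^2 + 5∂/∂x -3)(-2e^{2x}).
- 54 e^{2 x}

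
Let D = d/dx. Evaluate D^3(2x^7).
420 x^{4}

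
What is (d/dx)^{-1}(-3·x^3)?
- \frac{3 x^{4}}{4}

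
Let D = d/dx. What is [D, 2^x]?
2^{x} \log{\left(2 \right)}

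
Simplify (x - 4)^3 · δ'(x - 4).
0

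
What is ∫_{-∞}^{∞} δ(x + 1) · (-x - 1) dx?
0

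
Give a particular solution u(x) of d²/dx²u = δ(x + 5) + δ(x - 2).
\frac{|x + 5|}{2} + \frac{|x - 2|}{2}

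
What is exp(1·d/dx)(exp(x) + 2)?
e^{x + 1} + 2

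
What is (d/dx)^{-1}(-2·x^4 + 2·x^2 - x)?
- \frac{2 x^{5}}{5} + \frac{2 x^{3}}{3} - \frac{x^{2}}{2}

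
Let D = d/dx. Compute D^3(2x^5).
120 x^{2}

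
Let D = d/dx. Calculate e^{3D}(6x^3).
6 x^{3} + 54 x^{2} + 162 x + 162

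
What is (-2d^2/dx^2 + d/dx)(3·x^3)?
9 x \left(x - 4\right)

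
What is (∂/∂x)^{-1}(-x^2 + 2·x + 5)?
- \frac{x^{3}}{3} + x^{2} + 5 x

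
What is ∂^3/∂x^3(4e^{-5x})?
- 500 e^{- 5 x}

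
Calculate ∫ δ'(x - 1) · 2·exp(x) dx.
- 2 e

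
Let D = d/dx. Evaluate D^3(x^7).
210 x^{4}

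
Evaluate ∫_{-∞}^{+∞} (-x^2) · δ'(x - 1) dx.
2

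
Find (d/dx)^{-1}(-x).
- \frac{x^{2}}{2}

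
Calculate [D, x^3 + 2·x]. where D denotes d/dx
3 x^{2} + 2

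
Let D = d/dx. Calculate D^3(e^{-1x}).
- e^{- x}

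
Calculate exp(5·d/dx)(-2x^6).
- 2 x^{6} - 60 x^{5} - 750 x^{4} - 5000 x^{3} - 18750 x^{2} - 37500 x - 31250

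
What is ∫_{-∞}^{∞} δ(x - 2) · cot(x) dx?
\cot{\left(2 \right)}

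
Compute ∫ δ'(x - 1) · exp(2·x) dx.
- 2 e^{2}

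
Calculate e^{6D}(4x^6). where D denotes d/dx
4 x^{6} + 144 x^{5} + 2160 x^{4} + 17280 x^{3} + 77760 x^{2} + 186624 x + 186624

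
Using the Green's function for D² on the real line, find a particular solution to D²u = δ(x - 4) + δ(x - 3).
\frac{|x - 4|}{2} + \frac{|x - 3|}{2}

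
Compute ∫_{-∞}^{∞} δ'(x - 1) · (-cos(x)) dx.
- \sin{\left(1 \right)}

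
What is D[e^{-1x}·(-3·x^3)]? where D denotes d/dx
3 x^{2} \left(x - 3\right) e^{- x}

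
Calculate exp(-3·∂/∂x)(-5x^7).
- 5 x^{7} + 105 x^{6} - 945 x^{5} + 4725 x^{4} - 14175 x^{3} + 25515 x^{2} - 25515 x + 10935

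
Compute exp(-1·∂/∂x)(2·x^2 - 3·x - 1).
2 x^{2} - 7 x + 4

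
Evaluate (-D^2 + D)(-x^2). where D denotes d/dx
2 - 2 x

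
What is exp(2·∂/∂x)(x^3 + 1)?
x^{3} + 6 x^{2} + 12 x + 9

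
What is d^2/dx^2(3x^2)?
6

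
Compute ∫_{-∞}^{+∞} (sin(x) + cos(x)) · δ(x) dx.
1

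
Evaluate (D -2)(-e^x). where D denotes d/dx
e^{x}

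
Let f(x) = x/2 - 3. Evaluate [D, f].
\frac{1}{2}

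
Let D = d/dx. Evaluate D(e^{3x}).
3 e^{3 x}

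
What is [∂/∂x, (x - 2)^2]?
2 x - 4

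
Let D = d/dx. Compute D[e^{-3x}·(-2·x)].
2 \left(3 x - 1\right) e^{- 3 x}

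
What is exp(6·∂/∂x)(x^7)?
x^{7} + 42 x^{6} + 756 x^{5} + 7560 x^{4} + 45360 x^{3} + 163296 x^{2} + 326592 x + 279936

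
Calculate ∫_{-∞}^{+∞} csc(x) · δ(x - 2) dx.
\csc{\left(2 \right)}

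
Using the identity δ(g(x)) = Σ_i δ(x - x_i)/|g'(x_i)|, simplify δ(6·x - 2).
\frac{\delta(x - 1/3)}{6}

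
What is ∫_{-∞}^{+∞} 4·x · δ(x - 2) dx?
8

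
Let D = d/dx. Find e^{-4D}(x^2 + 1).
x^{2} - 8 x + 17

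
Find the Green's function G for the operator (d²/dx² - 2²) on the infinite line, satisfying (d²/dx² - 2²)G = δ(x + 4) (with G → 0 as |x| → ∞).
-\frac{e^{-2|x + 4|}}{4}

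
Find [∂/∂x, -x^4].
- 4 x^{3}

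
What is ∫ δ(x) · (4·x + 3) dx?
3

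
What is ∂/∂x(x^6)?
6 x^{5}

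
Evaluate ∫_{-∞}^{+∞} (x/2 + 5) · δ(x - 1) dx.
\frac{11}{2}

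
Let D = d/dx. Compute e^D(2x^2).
2 x^{2} + 4 x + 2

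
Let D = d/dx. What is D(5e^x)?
5 e^{x}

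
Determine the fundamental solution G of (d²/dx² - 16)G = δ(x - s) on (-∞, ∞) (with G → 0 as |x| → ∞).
-\frac{e^{-4|x-s|}}{8}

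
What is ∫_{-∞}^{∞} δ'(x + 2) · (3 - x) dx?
1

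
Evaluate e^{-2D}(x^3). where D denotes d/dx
x^{3} - 6 x^{2} + 12 x - 8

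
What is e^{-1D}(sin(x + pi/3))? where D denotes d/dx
\sin{\left(x - 1 + \frac{\pi}{3} \right)}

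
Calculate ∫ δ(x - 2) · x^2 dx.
4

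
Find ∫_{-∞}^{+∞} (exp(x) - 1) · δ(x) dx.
0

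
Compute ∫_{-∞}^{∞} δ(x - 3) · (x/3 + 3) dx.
4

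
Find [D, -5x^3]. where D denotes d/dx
- 15 x^{2}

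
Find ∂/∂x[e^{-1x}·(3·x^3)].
3 x^{2} \left(3 - x\right) e^{- x}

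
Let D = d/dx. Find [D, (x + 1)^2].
2 x + 2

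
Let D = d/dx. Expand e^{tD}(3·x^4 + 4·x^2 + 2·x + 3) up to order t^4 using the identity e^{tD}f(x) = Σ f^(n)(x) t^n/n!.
3 t^{4} + 12 t^{3} x + t^{2} \left(18 x^{2} + 4\right) + 2 t \left(6 x^{3} + 4 x + 1\right) + 3 x^{4} + 4 x^{2} + 2 x + 3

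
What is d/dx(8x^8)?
64 x^{7}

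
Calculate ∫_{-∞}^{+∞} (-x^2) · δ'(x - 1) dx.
2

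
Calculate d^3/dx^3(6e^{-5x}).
- 750 e^{- 5 x}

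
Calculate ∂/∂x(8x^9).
72 x^{8}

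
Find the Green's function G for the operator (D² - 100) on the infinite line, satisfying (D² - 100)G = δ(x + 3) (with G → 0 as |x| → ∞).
-\frac{e^{-10|x + 3|}}{20}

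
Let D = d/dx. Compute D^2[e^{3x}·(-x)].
\left(- 9 x - 6\right) e^{3 x}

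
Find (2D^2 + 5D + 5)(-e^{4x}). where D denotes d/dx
- 57 e^{4 x}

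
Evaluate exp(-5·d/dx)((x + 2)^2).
x^{2} - 6 x + 9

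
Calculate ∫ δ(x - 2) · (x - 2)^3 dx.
0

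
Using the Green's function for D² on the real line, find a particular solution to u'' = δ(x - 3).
\frac{|x - 3|}{2}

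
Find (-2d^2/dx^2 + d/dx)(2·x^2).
4 x - 8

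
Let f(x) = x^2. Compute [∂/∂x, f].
2 x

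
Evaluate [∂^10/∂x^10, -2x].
-20\frac{d^{9}}{dx^{9}}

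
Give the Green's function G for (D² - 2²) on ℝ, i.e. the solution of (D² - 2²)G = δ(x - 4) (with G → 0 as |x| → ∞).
-\frac{e^{-2|x - 4|}}{4}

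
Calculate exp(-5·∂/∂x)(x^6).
x^{6} - 30 x^{5} + 375 x^{4} - 2500 x^{3} + 9375 x^{2} - 18750 x + 15625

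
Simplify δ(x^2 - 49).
\frac{\delta(x - 7) + \delta(x + 7)}{14}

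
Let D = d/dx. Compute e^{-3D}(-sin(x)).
- \sin{\left(x - 3 \right)}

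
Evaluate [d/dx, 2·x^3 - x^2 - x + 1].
6 x^{2} - 2 x - 1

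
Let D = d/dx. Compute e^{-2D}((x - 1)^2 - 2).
x^{2} - 6 x + 7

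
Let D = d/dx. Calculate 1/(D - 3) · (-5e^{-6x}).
\frac{5 e^{- 6 x}}{9}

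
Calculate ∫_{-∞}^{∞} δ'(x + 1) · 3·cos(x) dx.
- 3 \sin{\left(1 \right)}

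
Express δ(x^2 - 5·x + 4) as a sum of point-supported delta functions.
\frac{\delta(x - 1) + \delta(x - 4)}{3}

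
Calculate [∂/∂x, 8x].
8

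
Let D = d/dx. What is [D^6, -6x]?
-36D^{5}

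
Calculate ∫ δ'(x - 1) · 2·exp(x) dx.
- 2 e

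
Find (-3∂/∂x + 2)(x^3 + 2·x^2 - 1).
2 x^{3} - 5 x^{2} - 12 x - 2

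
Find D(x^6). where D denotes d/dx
6 x^{5}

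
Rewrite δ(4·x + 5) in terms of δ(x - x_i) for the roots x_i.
\frac{\delta(x + 5/4)}{4}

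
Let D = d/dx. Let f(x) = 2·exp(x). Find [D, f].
2 e^{x}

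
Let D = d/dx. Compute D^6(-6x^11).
- 1995840 x^{5}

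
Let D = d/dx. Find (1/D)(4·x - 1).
2 x^{2} - x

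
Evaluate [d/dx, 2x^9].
18 x^{8}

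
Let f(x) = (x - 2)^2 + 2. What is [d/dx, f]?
2 x - 4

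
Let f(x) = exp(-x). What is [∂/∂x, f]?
- e^{- x}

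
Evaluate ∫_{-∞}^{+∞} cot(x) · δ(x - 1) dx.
\cot{\left(1 \right)}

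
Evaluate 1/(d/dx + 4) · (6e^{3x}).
\frac{6 e^{3 x}}{7}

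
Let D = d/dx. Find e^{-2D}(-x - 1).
1 - x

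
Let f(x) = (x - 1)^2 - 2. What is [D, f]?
2 x - 2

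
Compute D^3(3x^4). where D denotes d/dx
72 x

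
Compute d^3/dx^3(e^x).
e^{x}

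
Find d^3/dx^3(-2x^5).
- 120 x^{2}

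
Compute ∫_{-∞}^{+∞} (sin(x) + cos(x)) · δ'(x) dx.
-1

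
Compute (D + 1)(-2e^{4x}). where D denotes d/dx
- 10 e^{4 x}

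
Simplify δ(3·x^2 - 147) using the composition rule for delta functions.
\frac{\delta(x - 7) + \delta(x + 7)}{42}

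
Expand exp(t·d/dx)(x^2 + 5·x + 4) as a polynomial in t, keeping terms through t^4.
t^{2} + t \left(2 x + 5\right) + x^{2} + 5 x + 4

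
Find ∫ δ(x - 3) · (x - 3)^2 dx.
0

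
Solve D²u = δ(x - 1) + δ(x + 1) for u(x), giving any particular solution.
\frac{|x - 1|}{2} + \frac{|x + 1|}{2}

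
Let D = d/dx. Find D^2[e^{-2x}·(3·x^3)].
6 x \left(2 x^{2} - 6 x + 3\right) e^{- 2 x}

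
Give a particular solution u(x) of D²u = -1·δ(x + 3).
-\frac{|x + 3|}{2}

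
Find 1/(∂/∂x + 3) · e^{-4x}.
- e^{- 4 x}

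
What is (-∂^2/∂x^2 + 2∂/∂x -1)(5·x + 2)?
8 - 5 x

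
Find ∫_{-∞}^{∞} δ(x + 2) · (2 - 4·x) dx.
10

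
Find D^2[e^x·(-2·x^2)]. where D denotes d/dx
2 \left(- x^{2} - 4 x - 2\right) e^{x}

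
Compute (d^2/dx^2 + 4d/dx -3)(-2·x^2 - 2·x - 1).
6 x^{2} - 10 x - 9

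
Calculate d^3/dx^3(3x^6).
360 x^{3}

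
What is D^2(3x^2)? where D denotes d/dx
6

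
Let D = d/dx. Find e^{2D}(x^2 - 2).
x^{2} + 4 x + 2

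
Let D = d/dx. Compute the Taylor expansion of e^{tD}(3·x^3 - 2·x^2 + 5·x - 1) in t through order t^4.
3 t^{3} + t^{2} \left(9 x - 2\right) + t \left(9 x^{2} - 4 x + 5\right) + 3 x^{3} - 2 x^{2} + 5 x - 1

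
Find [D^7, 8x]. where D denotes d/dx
56D^{6}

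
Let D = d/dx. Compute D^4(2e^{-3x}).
162 e^{- 3 x}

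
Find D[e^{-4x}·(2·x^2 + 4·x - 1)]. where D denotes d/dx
4 \left(- 2 x^{2} - 3 x + 2\right) e^{- 4 x}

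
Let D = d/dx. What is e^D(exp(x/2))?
e^{\frac{x}{2} + \frac{1}{2}}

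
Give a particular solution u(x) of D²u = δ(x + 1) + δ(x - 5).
\frac{|x + 1|}{2} + \frac{|x - 5|}{2}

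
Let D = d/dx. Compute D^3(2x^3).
12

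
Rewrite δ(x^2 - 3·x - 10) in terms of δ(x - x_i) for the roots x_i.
\frac{\delta(x - 5) + \delta(x + 2)}{7}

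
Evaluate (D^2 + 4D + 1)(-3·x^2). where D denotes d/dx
- 3 x^{2} - 24 x - 6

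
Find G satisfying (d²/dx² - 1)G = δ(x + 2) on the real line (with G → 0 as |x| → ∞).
-\frac{e^{-|x + 2|}}{2}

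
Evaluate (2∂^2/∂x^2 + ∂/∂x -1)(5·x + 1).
4 - 5 x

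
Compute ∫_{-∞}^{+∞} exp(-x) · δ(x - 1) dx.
e^{-1}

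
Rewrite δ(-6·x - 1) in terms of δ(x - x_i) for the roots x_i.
\frac{\delta(x + 1/6)}{6}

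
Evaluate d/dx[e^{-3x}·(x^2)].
x \left(2 - 3 x\right) e^{- 3 x}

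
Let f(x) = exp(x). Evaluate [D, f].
e^{x}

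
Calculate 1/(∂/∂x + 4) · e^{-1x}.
\frac{e^{- x}}{3}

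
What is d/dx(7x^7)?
49 x^{6}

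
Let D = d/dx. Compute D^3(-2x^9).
- 1008 x^{6}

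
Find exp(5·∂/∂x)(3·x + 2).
3 x + 17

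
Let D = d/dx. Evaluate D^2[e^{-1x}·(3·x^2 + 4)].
\left(3 x^{2} - 12 x + 10\right) e^{- x}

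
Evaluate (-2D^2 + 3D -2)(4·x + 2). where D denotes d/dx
8 - 8 x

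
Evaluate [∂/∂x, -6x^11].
- 66 x^{10}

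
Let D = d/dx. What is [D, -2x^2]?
- 4 x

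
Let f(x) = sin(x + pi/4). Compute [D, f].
\cos{\left(x + \frac{\pi}{4} \right)}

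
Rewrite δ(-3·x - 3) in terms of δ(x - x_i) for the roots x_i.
\frac{\delta(x + 1)}{3}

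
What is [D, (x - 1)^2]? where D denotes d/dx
2 x - 2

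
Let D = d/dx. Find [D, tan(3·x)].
\frac{3}{\cos^{2}{\left(3 x \right)}}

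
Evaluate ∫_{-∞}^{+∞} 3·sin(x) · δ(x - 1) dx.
3 \sin{\left(1 \right)}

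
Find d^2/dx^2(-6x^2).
-12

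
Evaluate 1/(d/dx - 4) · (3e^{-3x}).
- \frac{3 e^{- 3 x}}{7}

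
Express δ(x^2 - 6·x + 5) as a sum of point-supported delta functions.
\frac{\delta(x - 1) + \delta(x - 5)}{4}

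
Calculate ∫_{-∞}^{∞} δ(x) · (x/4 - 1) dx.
-1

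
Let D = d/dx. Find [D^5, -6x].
-30D^{4}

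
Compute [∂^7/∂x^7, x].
7\frac{d^{6}}{dx^{6}}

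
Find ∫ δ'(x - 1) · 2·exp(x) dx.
- 2 e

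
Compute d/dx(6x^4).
24 x^{3}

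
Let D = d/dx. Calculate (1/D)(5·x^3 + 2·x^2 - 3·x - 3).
\frac{5 x^{4}}{4} + \frac{2 x^{3}}{3} - \frac{3 x^{2}}{2} - 3 x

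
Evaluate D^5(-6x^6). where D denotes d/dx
- 4320 x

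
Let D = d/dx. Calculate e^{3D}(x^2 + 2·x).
x^{2} + 8 x + 15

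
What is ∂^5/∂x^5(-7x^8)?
- 47040 x^{3}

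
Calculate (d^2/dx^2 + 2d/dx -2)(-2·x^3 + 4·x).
4 x^{3} - 12 x^{2} - 20 x + 8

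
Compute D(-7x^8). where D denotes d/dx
- 56 x^{7}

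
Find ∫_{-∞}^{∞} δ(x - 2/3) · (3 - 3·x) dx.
1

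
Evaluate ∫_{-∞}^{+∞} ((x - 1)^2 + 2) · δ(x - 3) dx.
6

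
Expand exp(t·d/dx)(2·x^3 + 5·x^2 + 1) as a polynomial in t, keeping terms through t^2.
t^{2} \left(6 x + 5\right) + 2 t x \left(3 x + 5\right) + 2 x^{3} + 5 x^{2} + 1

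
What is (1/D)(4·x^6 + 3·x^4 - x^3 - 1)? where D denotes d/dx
\frac{4 x^{7}}{7} + \frac{3 x^{5}}{5} - \frac{x^{4}}{4} - x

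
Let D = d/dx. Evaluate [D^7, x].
7D^{6}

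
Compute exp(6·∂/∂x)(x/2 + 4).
\frac{x}{2} + 7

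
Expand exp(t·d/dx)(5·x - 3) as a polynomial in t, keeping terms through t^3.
5 t + 5 x - 3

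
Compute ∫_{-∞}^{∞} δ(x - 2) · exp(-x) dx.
e^{-2}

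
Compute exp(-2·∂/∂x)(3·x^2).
3 x^{2} - 12 x + 12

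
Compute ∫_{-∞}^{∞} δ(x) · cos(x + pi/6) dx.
\frac{\sqrt{3}}{2}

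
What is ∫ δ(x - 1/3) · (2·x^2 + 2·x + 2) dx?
\frac{26}{9}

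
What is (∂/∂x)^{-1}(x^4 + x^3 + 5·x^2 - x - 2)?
\frac{x^{5}}{5} + \frac{x^{4}}{4} + \frac{5 x^{3}}{3} - \frac{x^{2}}{2} - 2 x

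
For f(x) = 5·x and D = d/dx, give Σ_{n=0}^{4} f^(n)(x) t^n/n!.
5 t + 5 x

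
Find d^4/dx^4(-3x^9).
- 9072 x^{5}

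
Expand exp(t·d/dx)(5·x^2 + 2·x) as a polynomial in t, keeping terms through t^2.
5 t^{2} + 2 t \left(5 x + 1\right) + 5 x^{2} + 2 x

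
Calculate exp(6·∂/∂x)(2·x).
2 x + 12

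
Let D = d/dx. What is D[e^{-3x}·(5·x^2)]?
5 x \left(2 - 3 x\right) e^{- 3 x}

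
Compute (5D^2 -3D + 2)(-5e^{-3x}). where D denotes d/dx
- 280 e^{- 3 x}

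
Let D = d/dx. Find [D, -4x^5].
- 20 x^{4}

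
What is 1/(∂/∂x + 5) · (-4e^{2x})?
- \frac{4 e^{2 x}}{7}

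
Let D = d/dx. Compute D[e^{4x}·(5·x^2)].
10 x \left(2 x + 1\right) e^{4 x}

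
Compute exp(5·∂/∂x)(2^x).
2^{x + 5}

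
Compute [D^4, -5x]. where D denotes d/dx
-20D^{3}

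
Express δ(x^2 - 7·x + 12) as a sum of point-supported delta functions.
\frac{\delta(x - 3) + \delta(x - 4)}{1}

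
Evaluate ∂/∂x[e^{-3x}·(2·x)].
2 \left(1 - 3 x\right) e^{- 3 x}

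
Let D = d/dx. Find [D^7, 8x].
56D^{6}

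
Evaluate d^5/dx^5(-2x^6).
- 1440 x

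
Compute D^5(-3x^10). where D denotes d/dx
- 90720 x^{5}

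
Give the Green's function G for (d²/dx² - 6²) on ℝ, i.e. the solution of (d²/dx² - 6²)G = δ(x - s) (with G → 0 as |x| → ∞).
-\frac{e^{-6|x-s|}}{12}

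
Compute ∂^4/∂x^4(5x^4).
120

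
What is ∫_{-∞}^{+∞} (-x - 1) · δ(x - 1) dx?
-2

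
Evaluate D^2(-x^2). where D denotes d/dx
-2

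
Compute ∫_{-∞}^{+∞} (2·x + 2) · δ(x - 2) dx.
6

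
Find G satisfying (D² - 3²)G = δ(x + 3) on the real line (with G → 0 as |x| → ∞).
-\frac{e^{-3|x + 3|}}{6}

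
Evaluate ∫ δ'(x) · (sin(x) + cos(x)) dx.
-1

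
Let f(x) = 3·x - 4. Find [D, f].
3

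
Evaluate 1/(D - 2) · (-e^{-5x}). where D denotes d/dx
\frac{e^{- 5 x}}{7}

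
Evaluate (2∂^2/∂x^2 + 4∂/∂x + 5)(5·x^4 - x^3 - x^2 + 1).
25 x^{4} + 75 x^{3} + 103 x^{2} - 20 x + 1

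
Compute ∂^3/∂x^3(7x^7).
1470 x^{4}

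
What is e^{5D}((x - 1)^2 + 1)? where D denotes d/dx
x^{2} + 8 x + 17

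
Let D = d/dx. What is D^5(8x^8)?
53760 x^{3}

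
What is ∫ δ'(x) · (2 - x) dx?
1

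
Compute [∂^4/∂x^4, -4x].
-16\frac{d^{3}}{dx^{3}}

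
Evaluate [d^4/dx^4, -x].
-4\frac{d^{3}}{dx^{3}}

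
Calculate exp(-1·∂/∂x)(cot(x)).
\cot{\left(x - 1 \right)}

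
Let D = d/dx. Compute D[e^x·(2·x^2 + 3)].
\left(2 x^{2} + 4 x + 3\right) e^{x}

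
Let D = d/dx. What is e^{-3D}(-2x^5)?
- 2 x^{5} + 30 x^{4} - 180 x^{3} + 540 x^{2} - 810 x + 486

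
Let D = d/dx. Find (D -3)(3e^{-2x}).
- 15 e^{- 2 x}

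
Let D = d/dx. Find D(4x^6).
24 x^{5}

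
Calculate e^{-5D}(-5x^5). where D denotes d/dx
- 5 x^{5} + 125 x^{4} - 1250 x^{3} + 6250 x^{2} - 15625 x + 15625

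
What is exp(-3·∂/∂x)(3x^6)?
3 x^{6} - 54 x^{5} + 405 x^{4} - 1620 x^{3} + 3645 x^{2} - 4374 x + 2187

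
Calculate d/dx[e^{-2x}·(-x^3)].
x^{2} \left(2 x - 3\right) e^{- 2 x}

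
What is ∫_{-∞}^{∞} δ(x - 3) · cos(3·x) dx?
\cos{\left(9 \right)}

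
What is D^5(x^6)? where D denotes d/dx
720 x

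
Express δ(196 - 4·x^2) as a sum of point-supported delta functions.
\frac{\delta(x - 7) + \delta(x + 7)}{56}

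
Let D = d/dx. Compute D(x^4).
4 x^{3}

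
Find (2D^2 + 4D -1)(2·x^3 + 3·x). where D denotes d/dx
- 2 x^{3} + 24 x^{2} + 21 x + 12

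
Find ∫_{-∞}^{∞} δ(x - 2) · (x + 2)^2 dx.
16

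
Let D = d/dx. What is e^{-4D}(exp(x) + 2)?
e^{x - 4} + 2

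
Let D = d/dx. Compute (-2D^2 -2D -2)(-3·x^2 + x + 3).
6 x^{2} + 10 x + 4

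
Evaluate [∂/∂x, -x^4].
- 4 x^{3}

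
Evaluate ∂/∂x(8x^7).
56 x^{6}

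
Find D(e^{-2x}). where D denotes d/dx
- 2 e^{- 2 x}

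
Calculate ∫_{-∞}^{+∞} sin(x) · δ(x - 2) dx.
\sin{\left(2 \right)}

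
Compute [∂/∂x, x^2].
2 x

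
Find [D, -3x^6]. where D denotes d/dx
- 18 x^{5}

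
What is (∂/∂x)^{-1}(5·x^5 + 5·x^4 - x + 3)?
\frac{5 x^{6}}{6} + x^{5} - \frac{x^{2}}{2} + 3 x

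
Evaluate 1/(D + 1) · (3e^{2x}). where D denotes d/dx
e^{2 x}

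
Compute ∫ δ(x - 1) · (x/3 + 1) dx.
\frac{4}{3}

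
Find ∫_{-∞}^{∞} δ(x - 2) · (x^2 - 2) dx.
2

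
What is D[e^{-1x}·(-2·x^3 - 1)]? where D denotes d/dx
\left(2 x^{3} - 6 x^{2} + 1\right) e^{- x}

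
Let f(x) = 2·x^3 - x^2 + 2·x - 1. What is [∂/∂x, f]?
6 x^{2} - 2 x + 2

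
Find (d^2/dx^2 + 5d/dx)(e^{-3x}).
- 6 e^{- 3 x}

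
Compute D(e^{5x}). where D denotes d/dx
5 e^{5 x}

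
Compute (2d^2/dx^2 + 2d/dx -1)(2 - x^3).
x^{3} - 6 x^{2} - 12 x - 2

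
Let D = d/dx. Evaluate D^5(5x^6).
3600 x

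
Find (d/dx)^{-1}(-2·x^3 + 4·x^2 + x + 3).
- \frac{x^{4}}{2} + \frac{4 x^{3}}{3} + \frac{x^{2}}{2} + 3 x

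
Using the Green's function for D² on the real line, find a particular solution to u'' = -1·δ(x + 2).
-\frac{|x + 2|}{2}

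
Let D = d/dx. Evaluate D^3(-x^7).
- 210 x^{4}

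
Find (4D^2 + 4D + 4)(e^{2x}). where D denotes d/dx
28 e^{2 x}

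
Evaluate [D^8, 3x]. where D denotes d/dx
24D^{7}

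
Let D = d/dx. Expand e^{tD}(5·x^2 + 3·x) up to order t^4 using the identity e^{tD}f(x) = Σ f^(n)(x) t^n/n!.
5 t^{2} + t \left(10 x + 3\right) + 5 x^{2} + 3 x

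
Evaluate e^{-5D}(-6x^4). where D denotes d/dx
- 6 x^{4} + 120 x^{3} - 900 x^{2} + 3000 x - 3750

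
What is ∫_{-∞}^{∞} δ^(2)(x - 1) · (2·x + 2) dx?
0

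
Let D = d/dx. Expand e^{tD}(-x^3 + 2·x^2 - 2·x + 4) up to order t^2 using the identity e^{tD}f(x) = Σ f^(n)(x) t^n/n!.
t^{2} \left(2 - 3 x\right) - t \left(3 x^{2} - 4 x + 2\right) - x^{3} + 2 x^{2} - 2 x + 4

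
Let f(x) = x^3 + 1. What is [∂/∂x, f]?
3 x^{2}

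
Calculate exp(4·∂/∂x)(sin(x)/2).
\frac{\sin{\left(x + 4 \right)}}{2}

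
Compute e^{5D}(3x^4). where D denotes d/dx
3 x^{4} + 60 x^{3} + 450 x^{2} + 1500 x + 1875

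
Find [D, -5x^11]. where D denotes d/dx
- 55 x^{10}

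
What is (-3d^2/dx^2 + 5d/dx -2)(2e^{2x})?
- 8 e^{2 x}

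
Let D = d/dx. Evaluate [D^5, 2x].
10D^{4}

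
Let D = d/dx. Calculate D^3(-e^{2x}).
- 8 e^{2 x}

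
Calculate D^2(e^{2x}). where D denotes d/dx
4 e^{2 x}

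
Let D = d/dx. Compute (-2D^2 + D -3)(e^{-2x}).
- 13 e^{- 2 x}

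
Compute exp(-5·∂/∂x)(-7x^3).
- 7 x^{3} + 105 x^{2} - 525 x + 875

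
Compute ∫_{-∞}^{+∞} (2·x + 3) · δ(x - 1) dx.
5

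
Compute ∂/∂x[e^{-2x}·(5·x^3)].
x^{2} \left(15 - 10 x\right) e^{- 2 x}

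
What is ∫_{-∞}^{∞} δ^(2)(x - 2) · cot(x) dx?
\frac{2 \cot{\left(2 \right)}}{\sin^{2}{\left(2 \right)}}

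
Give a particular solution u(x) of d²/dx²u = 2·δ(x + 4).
|x + 4|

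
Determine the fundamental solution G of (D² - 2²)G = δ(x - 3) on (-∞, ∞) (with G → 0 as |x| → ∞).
-\frac{e^{-2|x - 3|}}{4}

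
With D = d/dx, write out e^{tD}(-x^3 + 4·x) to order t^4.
- t^{3} - 3 t^{2} x - t \left(3 x^{2} - 4\right) - x^{3} + 4 x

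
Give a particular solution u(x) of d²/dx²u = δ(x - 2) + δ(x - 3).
\frac{|x - 2|}{2} + \frac{|x - 3|}{2}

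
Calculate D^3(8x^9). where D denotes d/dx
4032 x^{6}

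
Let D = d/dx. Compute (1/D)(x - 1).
\frac{x^{2}}{2} - x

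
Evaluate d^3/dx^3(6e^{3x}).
162 e^{3 x}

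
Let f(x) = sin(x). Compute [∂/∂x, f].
\cos{\left(x \right)}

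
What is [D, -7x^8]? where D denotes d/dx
- 56 x^{7}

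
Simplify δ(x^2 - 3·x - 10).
\frac{\delta(x - 5) + \delta(x + 2)}{7}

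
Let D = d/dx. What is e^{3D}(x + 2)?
x + 5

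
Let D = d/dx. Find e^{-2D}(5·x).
5 x - 10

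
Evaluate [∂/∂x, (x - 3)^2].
2 x - 6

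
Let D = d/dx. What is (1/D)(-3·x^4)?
- \frac{3 x^{5}}{5}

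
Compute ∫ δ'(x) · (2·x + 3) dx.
-2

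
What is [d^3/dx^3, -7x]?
-21\frac{d^{2}}{dx^{2}}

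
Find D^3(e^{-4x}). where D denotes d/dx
- 64 e^{- 4 x}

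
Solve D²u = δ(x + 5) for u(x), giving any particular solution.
\frac{|x + 5|}{2}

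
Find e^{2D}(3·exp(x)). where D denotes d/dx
3 e^{x + 2}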